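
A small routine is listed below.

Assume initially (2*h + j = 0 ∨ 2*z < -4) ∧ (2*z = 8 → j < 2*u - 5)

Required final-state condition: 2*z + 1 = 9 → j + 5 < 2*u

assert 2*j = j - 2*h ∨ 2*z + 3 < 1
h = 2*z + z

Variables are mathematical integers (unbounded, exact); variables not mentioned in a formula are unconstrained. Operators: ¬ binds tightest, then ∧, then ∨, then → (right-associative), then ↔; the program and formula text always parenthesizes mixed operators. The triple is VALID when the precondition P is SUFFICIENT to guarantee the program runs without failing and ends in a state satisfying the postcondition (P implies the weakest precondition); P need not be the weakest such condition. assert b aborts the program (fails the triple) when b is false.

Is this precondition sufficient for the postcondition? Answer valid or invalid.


Working backward. After the program, the postcondition 2*z + 1 = 9 → j + 5 < 2*u must hold; in canonical form it is 2*z = 8 → j < 2*u - 5.
Before h := 2*z + z: 2*z = 8 → j < 2*u - 5
Before assert 2*j = j - 2*h ∨ 2*z + 3 < 1: (2*h + j = 0 ∨ 2*z < -2) ∧ (2*z = 8 → j < 2*u - 5)
The weakest precondition is (2*h + j = 0 ∨ 2*z < -2) ∧ (2*z = 8 → j < 2*u - 5).
Check whether (2*h + j = 0 ∨ 2*z < -4) ∧ (2*z = 8 → j < 2*u - 5) implies it.
Every state satisfying the precondition satisfies the weakest precondition: the implication holds.
Answer: valid


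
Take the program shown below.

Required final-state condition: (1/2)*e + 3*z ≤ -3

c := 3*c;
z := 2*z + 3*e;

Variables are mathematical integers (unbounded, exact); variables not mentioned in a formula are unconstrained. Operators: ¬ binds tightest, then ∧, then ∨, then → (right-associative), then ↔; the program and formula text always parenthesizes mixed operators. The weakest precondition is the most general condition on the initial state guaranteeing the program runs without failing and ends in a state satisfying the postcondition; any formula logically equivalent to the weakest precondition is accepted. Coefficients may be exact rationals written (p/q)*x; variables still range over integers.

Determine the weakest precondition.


Working backward. After the program, (1/2)*e + 3*z ≤ -3 must hold.
Before z := 2*z + 3*e: (19/2)*e + 6*z ≤ -3
Before c := 3*c: (19/2)*e + 6*z ≤ -3
Answer: WP = (19/2)*e + 6*z ≤ -3


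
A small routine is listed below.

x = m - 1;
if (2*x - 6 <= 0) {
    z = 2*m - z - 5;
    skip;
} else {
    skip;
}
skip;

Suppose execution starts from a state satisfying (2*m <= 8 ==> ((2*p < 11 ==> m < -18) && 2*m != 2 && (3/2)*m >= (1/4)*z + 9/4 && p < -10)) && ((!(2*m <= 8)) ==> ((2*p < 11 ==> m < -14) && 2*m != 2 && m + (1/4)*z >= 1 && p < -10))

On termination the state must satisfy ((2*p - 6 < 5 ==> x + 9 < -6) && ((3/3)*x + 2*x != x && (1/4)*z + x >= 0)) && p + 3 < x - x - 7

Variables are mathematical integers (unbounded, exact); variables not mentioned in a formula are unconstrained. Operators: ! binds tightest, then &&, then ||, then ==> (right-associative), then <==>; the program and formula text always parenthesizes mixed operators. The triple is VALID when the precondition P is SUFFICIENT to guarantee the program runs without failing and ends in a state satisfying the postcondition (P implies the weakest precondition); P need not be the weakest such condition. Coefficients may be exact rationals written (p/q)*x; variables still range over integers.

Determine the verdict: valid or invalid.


Working backward. After the program, the postcondition ((2*p - 6 < 5 ==> x + 9 < -6) && ((3/3)*x + 2*x != x && (1/4)*z + x >= 0)) && p + 3 < x - x - 7 must hold; in canonical form it is (2*p < 11 ==> x < -15) && 2*x != 0 && x + (1/4)*z >= 0 && p < -10.
Before skip: (2*p < 11 ==> x < -15) && 2*x != 0 && x + (1/4)*z >= 0 && p < -10
Then branch requires (2*p < 11 ==> x < -15) && 2*x != 0 && (1/2)*m + x >= (1/4)*z + 5/4 && p < -10; else branch requires (2*p < 11 ==> x < -15) && 2*x != 0 && x + (1/4)*z >= 0 && p < -10.
Before the if: (2*x <= 6 ==> ((2*p < 11 ==> x < -15) && 2*x != 0 && (1/2)*m + x >= (1/4)*z + 5/4 && p < -10)) && ((!(2*x <= 6)) ==> ((2*p < 11 ==> x < -15) && 2*x != 0 && x + (1/4)*z >= 0 && p < -10))
Before x := m - 1: (2*m <= 8 ==> ((2*p < 11 ==> m < -14) && 2*m != 2 && (3/2)*m >= (1/4)*z + 9/4 && p < -10)) && ((!(2*m <= 8)) ==> ((2*p < 11 ==> m < -14) && 2*m != 2 && m + (1/4)*z >= 1 && p < -10))
The weakest precondition is (2*m <= 8 ==> ((2*p < 11 ==> m < -14) && 2*m != 2 && (3/2)*m >= (1/4)*z + 9/4 && p < -10)) && ((!(2*m <= 8)) ==> ((2*p < 11 ==> m < -14) && 2*m != 2 && m + (1/4)*z >= 1 && p < -10)).
Check whether (2*m <= 8 ==> ((2*p < 11 ==> m < -18) && 2*m != 2 && (3/2)*m >= (1/4)*z + 9/4 && p < -10)) && ((!(2*m <= 8)) ==> ((2*p < 11 ==> m < -14) && 2*m != 2 && m + (1/4)*z >= 1 && p < -10)) implies it.
Every state satisfying the precondition satisfies the weakest precondition: the implication holds.
Answer: valid


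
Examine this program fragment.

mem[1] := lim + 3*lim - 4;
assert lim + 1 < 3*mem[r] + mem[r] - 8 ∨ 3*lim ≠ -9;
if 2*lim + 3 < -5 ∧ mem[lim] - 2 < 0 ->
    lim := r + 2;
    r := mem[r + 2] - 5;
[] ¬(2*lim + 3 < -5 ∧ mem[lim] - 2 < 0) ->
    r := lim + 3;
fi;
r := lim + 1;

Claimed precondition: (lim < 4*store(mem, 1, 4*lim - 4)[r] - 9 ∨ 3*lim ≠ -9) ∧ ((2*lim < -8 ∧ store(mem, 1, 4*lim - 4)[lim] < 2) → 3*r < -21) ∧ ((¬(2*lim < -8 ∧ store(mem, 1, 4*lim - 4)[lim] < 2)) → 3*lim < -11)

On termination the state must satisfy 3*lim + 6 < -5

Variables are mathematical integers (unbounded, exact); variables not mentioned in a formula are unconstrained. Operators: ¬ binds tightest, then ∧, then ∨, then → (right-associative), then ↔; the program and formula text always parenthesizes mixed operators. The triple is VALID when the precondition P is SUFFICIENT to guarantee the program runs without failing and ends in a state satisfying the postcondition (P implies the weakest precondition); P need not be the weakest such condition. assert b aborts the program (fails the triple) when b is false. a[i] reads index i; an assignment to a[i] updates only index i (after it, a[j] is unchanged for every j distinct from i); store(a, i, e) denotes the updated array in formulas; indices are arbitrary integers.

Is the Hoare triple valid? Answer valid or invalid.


Working backward. After the program, the postcondition 3*lim + 6 < -5 must hold; in canonical form it is 3*lim < -11.
Before r := lim + 1: 3*lim < -11
Then branch requires 3*r < -17; else branch requires 3*lim < -11.
Before the if: ((2*lim < -8 ∧ mem[lim] < 2) → 3*r < -17) ∧ ((¬(2*lim < -8 ∧ mem[lim] < 2)) → 3*lim < -11)
Before assert lim + 1 < 3*mem[r] + mem[r] - 8 ∨ 3*lim ≠ -9: (lim < 4*mem[r] - 9 ∨ 3*lim ≠ -9) ∧ ((2*lim < -8 ∧ mem[lim] < 2) → 3*r < -17) ∧ ((¬(2*lim < -8 ∧ mem[lim] < 2)) → 3*lim < -11)
Before mem[1] := lim + 3*lim - 4: (lim < 4*store(mem, 1, 4*lim - 4)[r] - 9 ∨ 3*lim ≠ -9) ∧ ((2*lim < -8 ∧ store(mem, 1, 4*lim - 4)[lim] < 2) → 3*r < -17) ∧ ((¬(2*lim < -8 ∧ store(mem, 1, 4*lim - 4)[lim] < 2)) → 3*lim < -11)
The weakest precondition is (lim < 4*store(mem, 1, 4*lim - 4)[r] - 9 ∨ 3*lim ≠ -9) ∧ ((2*lim < -8 ∧ store(mem, 1, 4*lim - 4)[lim] < 2) → 3*r < -17) ∧ ((¬(2*lim < -8 ∧ store(mem, 1, 4*lim - 4)[lim] < 2)) → 3*lim < -11).
Check whether (lim < 4*store(mem, 1, 4*lim - 4)[r] - 9 ∨ 3*lim ≠ -9) ∧ ((2*lim < -8 ∧ store(mem, 1, 4*lim - 4)[lim] < 2) → 3*r < -21) ∧ ((¬(2*lim < -8 ∧ store(mem, 1, 4*lim - 4)[lim] < 2)) → 3*lim < -11) implies it.
Every state satisfying the precondition satisfies the weakest precondition: the implication holds.
Answer: valid


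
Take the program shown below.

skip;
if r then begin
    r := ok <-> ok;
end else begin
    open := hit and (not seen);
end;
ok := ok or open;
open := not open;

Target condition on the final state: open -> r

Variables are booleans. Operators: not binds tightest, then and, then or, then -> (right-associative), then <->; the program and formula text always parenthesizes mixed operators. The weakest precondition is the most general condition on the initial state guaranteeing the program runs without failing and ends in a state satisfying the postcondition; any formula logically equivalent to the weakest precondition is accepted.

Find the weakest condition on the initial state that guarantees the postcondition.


Working backward. After the program, open -> r must hold.
Before open := not open: (not open) -> r
Before ok := ok or open: (not open) -> r
Then branch requires true; else branch requires (not (hit and (not seen))) -> r.
Before the if: (not r) -> ((not (hit and (not seen))) -> r)
Before skip: (not r) -> ((not (hit and (not seen))) -> r)
Answer: WP = (not r) -> ((not (hit and (not seen))) -> r)


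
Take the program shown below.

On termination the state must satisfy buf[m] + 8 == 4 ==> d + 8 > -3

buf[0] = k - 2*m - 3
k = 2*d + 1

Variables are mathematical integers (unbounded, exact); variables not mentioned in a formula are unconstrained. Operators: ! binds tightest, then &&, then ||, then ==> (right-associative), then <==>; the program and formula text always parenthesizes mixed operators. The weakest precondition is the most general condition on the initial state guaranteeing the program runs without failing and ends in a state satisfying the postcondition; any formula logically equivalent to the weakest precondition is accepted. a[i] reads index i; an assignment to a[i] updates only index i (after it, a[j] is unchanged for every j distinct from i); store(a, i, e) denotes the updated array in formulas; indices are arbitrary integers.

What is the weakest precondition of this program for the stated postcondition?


Working backward. After the program, the postcondition buf[m] + 8 == 4 ==> d + 8 > -3 must hold; in canonical form it is buf[m] == -4 ==> d > -11.
Before k := 2*d + 1: buf[m] == -4 ==> d > -11
Before buf[0] := k - 2*m - 3: store(buf, 0, k - 2*m - 3)[m] == -4 ==> d > -11
Answer: WP = store(buf, 0, k - 2*m - 3)[m] == -4 ==> d > -11


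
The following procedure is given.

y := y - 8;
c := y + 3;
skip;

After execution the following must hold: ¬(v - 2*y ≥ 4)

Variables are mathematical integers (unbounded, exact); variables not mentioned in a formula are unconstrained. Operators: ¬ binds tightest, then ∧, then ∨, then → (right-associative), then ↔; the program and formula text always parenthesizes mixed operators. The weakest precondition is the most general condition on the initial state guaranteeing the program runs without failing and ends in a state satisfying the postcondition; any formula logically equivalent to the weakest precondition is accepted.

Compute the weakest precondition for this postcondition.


Working backward. After the program, the postcondition ¬(v - 2*y ≥ 4) must hold; in canonical form it is ¬(v ≥ 2*y + 4).
Before skip: ¬(v ≥ 2*y + 4)
Before c := y + 3: ¬(v ≥ 2*y + 4)
Before y := y - 8: ¬(v ≥ 2*y - 12)
Answer: WP = ¬(v ≥ 2*y - 12)


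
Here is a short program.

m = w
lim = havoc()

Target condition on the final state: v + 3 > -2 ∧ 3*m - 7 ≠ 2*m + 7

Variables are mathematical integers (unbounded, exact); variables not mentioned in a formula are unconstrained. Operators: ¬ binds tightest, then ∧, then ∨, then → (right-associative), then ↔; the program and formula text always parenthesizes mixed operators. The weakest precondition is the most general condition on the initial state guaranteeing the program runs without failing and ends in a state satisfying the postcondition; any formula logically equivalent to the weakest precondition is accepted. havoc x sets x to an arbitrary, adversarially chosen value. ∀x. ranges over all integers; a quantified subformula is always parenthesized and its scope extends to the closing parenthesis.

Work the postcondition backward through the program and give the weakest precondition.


Working backward. After the program, the postcondition v + 3 > -2 ∧ 3*m - 7 ≠ 2*m + 7 must hold; in canonical form it is v > -5 ∧ m ≠ 14.
Before havoc lim: v > -5 ∧ m ≠ 14
Before m := w: v > -5 ∧ w ≠ 14
Answer: WP = v > -5 ∧ w ≠ 14


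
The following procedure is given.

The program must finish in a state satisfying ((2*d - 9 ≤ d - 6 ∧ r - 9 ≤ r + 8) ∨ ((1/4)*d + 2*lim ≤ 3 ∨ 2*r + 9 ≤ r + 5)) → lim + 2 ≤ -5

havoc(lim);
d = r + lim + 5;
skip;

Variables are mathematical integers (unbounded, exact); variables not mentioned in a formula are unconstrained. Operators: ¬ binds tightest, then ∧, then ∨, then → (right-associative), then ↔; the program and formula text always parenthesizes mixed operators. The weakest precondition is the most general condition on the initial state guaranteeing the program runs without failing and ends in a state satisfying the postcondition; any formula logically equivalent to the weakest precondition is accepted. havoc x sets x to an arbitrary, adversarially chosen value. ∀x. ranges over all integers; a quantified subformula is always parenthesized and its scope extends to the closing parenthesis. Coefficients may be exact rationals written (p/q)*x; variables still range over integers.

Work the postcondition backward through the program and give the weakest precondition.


Working backward. After the program, the postcondition ((2*d - 9 ≤ d - 6 ∧ r - 9 ≤ r + 8) ∨ ((1/4)*d + 2*lim ≤ 3 ∨ 2*r + 9 ≤ r + 5)) → lim + 2 ≤ -5 must hold; in canonical form it is (d ≤ 3 ∨ (1/4)*d + 2*lim ≤ 3 ∨ r ≤ -4) → lim ≤ -7.
Before skip: (d ≤ 3 ∨ (1/4)*d + 2*lim ≤ 3 ∨ r ≤ -4) → lim ≤ -7
Before d := r + lim + 5: (lim + r ≤ -2 ∨ (9/4)*lim + (1/4)*r ≤ 7/4 ∨ r ≤ -4) → lim ≤ -7
Before havoc lim: ∀lim_1. ((lim_1 + r ≤ -2 ∨ (9/4)*lim_1 + (1/4)*r ≤ 7/4 ∨ r ≤ -4) → lim_1 ≤ -7)
Answer: WP = ∀lim_1. ((lim_1 + r ≤ -2 ∨ (9/4)*lim_1 + (1/4)*r ≤ 7/4 ∨ r ≤ -4) → lim_1 ≤ -7)


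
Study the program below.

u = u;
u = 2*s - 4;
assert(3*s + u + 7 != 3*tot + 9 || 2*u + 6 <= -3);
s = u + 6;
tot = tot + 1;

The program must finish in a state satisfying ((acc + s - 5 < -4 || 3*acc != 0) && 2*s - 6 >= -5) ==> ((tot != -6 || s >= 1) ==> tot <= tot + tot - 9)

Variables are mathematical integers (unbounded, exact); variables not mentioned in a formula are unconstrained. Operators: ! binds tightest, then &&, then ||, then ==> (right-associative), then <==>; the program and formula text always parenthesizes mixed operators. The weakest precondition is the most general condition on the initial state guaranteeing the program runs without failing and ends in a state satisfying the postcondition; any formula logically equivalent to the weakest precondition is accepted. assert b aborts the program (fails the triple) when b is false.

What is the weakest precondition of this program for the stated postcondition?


Working backward. After the program, the postcondition ((acc + s - 5 < -4 || 3*acc != 0) && 2*s - 6 >= -5) ==> ((tot != -6 || s >= 1) ==> tot <= tot + tot - 9) must hold; in canonical form it is ((acc + s < 1 || 3*acc != 0) && 2*s >= 1) ==> ((tot != -6 || s >= 1) ==> tot >= 9).
Before tot := tot + 1: ((acc + s < 1 || 3*acc != 0) && 2*s >= 1) ==> ((tot != -7 || s >= 1) ==> tot >= 8)
Before s := u + 6: ((acc + u < -5 || 3*acc != 0) && 2*u >= -11) ==> ((tot != -7 || u >= -5) ==> tot >= 8)
Before assert 3*s + u + 7 != 3*tot + 9 || 2*u + 6 <= -3: (3*s + u != 3*tot + 2 || 2*u <= -9) && (((acc + u < -5 || 3*acc != 0) && 2*u >= -11) ==> ((tot != -7 || u >= -5) ==> tot >= 8))
Before u := 2*s - 4: (5*s != 3*tot + 6 || 4*s <= -1) && (((acc + 2*s < -1 || 3*acc != 0) && 4*s >= -3) ==> ((tot != -7 || 2*s >= -1) ==> tot >= 8))
Before u := u: (5*s != 3*tot + 6 || 4*s <= -1) && (((acc + 2*s < -1 || 3*acc != 0) && 4*s >= -3) ==> ((tot != -7 || 2*s >= -1) ==> tot >= 8))
Answer: WP = (5*s != 3*tot + 6 || 4*s <= -1) && (((acc + 2*s < -1 || 3*acc != 0) && 4*s >= -3) ==> ((tot != -7 || 2*s >= -1) ==> tot >= 8))


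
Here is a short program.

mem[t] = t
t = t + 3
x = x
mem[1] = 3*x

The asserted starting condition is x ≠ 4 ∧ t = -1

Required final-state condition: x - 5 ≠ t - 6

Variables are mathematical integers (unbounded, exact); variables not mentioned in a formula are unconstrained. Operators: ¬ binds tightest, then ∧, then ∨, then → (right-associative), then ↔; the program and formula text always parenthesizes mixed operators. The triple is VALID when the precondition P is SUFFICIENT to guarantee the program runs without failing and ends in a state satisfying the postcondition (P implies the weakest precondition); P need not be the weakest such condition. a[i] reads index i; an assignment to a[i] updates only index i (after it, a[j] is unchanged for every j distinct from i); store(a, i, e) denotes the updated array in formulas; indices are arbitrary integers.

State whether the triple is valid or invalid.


Working backward. After the program, the postcondition x - 5 ≠ t - 6 must hold; in canonical form it is x ≠ t - 1.
Before mem[1] := 3*x: x ≠ t - 1
Before x := x: x ≠ t - 1
Before t := t + 3: x ≠ t + 2
Before mem[t] := t: x ≠ t + 2
The weakest precondition is x ≠ t + 2.
Check whether x ≠ 4 ∧ t = -1 implies it.
Countermodel: at the initial state t = -1, x = 1, the precondition holds but the weakest precondition fails.
Answer: invalid


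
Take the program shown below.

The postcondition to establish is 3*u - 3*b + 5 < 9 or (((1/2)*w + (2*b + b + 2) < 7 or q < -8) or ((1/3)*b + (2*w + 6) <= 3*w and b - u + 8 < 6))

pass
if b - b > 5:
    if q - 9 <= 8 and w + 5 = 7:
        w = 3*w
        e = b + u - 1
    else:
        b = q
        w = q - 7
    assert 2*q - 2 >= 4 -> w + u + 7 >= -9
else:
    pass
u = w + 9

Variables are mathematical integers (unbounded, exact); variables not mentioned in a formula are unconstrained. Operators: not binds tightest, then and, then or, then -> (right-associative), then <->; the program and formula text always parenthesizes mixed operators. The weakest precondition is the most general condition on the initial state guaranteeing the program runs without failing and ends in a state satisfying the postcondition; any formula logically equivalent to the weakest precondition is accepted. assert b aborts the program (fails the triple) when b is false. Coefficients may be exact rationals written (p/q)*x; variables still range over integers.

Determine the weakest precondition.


Working backward. After the program, the postcondition 3*u - 3*b + 5 < 9 or (((1/2)*w + (2*b + b + 2) < 7 or q < -8) or ((1/3)*b + (2*w + 6) <= 3*w and b - u + 8 < 6)) must hold; in canonical form it is 3*u < 3*b + 4 or 3*b + (1/2)*w < 5 or q < -8 or ((1/3)*b <= w - 6 and b < u - 2).
Before u := w + 9: 3*w < 3*b - 23 or 3*b + (1/2)*w < 5 or q < -8 or ((1/3)*b <= w - 6 and b < w + 7)
Then branch requires ((q <= 17 and w = 2) -> ((2*q >= 6 -> u + 3*w >= -16) and (9*w < 3*b - 23 or 3*b + (3/2)*w < 5 or q < -8 or ((1/3)*b <= 3*w - 6 and b < 3*w + 7)))) and ((not (q <= 17 and w = 2)) -> ((2*q >= 6 -> q + u >= -9) and ((7/2)*q < 17/2 or q < -8))); else branch requires 3*w < 3*b - 23 or 3*b + (1/2)*w < 5 or q < -8 or ((1/3)*b <= w - 6 and b < w + 7).
Before the if: 3*w < 3*b - 23 or 3*b + (1/2)*w < 5 or q < -8 or ((1/3)*b <= w - 6 and b < w + 7)
Before skip: 3*w < 3*b - 23 or 3*b + (1/2)*w < 5 or q < -8 or ((1/3)*b <= w - 6 and b < w + 7)
Answer: WP = 3*w < 3*b - 23 or 3*b + (1/2)*w < 5 or q < -8 or ((1/3)*b <= w - 6 and b < w + 7)


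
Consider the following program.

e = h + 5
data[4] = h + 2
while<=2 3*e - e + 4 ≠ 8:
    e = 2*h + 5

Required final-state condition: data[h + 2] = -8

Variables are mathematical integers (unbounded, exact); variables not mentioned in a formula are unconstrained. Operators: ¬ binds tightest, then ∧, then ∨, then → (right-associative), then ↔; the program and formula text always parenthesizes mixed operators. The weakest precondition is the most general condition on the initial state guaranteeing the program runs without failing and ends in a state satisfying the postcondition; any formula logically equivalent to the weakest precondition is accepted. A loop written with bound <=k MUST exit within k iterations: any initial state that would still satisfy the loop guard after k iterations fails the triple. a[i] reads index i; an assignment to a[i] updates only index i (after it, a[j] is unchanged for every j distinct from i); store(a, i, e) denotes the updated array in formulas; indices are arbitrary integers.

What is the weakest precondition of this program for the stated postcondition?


Working backward. After the program, data[h + 2] = -8 must hold.
Before the loop (bound <=2), unroll the exhaustion recursion (WP_0 = exit-now case; WP_j = one more guarded iteration, up to j = 2):
  WP_0: (¬(2*e ≠ 4)) ∧ data[h + 2] = -8
  WP_1: (2*e ≠ 4 → ((¬(4*h ≠ -6)) ∧ data[h + 2] = -8)) ∧ ((¬(2*e ≠ 4)) → data[h + 2] = -8)
  WP_2: (2*e ≠ 4 → ((4*h ≠ -6 → ((¬(4*h ≠ -6)) ∧ data[h + 2] = -8)) ∧ ((¬(4*h ≠ -6)) → data[h + 2] = -8))) ∧ ((¬(2*e ≠ 4)) → data[h + 2] = -8)
So before the loop: (2*e ≠ 4 → ((4*h ≠ -6 → ((¬(4*h ≠ -6)) ∧ data[h + 2] = -8)) ∧ ((¬(4*h ≠ -6)) → data[h + 2] = -8))) ∧ ((¬(2*e ≠ 4)) → data[h + 2] = -8)
Before data[4] := h + 2: (2*e ≠ 4 → ((4*h ≠ -6 → ((¬(4*h ≠ -6)) ∧ store(data, 4, h + 2)[h + 2] = -8)) ∧ ((¬(4*h ≠ -6)) → store(data, 4, h + 2)[h + 2] = -8))) ∧ ((¬(2*e ≠ 4)) → store(data, 4, h + 2)[h + 2] = -8)
Before e := h + 5: (2*h ≠ -6 → ((4*h ≠ -6 → ((¬(4*h ≠ -6)) ∧ store(data, 4, h + 2)[h + 2] = -8)) ∧ ((¬(4*h ≠ -6)) → store(data, 4, h + 2)[h + 2] = -8))) ∧ ((¬(2*h ≠ -6)) → store(data, 4, h + 2)[h + 2] = -8)
Answer: WP = (2*h ≠ -6 → ((4*h ≠ -6 → ((¬(4*h ≠ -6)) ∧ store(data, 4, h + 2)[h + 2] = -8)) ∧ ((¬(4*h ≠ -6)) → store(data, 4, h + 2)[h + 2] = -8))) ∧ ((¬(2*h ≠ -6)) → store(data, 4, h + 2)[h + 2] = -8)


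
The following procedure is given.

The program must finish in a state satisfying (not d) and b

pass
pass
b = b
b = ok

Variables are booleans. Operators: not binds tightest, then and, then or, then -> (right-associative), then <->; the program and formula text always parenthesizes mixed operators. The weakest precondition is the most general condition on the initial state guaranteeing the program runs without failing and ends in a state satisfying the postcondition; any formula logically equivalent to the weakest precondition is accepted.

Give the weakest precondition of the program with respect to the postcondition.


Working backward. After the program, (not d) and b must hold.
Before b := ok: (not d) and ok
Before b := b: (not d) and ok
Before skip: (not d) and ok
Before skip: (not d) and ok
Answer: WP = (not d) and ok


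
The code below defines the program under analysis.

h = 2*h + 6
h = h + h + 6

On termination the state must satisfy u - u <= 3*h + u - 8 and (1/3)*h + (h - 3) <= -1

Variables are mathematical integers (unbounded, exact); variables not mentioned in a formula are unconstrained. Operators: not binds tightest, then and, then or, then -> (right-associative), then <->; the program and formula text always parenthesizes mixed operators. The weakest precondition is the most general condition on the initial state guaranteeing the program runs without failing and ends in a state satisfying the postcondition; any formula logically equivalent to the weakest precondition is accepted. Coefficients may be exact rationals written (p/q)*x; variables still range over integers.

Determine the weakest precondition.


Working backward. After the program, the postcondition u - u <= 3*h + u - 8 and (1/3)*h + (h - 3) <= -1 must hold; in canonical form it is 3*h + u >= 8 and (4/3)*h <= 2.
Before h := h + h + 6: 6*h + u >= -10 and (8/3)*h <= -6
Before h := 2*h + 6: 12*h + u >= -46 and (16/3)*h <= -22
Answer: WP = 12*h + u >= -46 and (16/3)*h <= -22


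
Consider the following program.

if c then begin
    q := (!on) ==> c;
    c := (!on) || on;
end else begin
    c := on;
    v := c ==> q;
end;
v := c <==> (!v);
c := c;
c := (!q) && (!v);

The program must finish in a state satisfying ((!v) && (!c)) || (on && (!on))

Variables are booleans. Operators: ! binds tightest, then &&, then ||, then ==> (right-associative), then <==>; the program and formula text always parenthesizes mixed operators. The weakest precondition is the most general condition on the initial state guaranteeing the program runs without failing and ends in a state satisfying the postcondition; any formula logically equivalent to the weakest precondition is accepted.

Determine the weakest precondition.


Working backward. After the program, the postcondition ((!v) && (!c)) || (on && (!on)) must hold; in canonical form it is (!v) && (!c).
Before c := (!q) && (!v): (!v) && (!((!q) && (!v)))
Before c := c: (!v) && (!((!q) && (!v)))
Before v := c <==> (!v): (!(c <==> (!v))) && (!((!q) && (!(c <==> (!v)))))
Then branch requires v && (!((!((!on) ==> c)) && v)); else branch requires (!(on <==> (!(on ==> q)))) && (!((!q) && (!(on <==> (!(on ==> q)))))).
Before the if: (c ==> (v && (!((!((!on) ==> c)) && v)))) && ((!c) ==> ((!(on <==> (!(on ==> q)))) && (!((!q) && (!(on <==> (!(on ==> q))))))))
Answer: WP = (c ==> (v && (!((!((!on) ==> c)) && v)))) && ((!c) ==> ((!(on <==> (!(on ==> q)))) && (!((!q) && (!(on <==> (!(on ==> q))))))))


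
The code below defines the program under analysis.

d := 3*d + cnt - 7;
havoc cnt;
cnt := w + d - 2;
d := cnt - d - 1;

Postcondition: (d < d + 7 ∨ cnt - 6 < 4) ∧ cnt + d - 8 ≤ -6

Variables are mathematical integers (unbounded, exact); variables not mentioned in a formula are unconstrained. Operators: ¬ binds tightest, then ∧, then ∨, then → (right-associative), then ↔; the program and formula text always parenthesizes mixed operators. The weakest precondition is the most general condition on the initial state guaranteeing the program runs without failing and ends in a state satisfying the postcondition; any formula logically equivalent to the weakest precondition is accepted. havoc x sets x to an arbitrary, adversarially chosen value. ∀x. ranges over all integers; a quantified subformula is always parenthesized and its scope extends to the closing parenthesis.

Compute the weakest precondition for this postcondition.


Working backward. After the program, the postcondition (d < d + 7 ∨ cnt - 6 < 4) ∧ cnt + d - 8 ≤ -6 must hold; in canonical form it is cnt + d ≤ 2.
Before d := cnt - d - 1: 2*cnt ≤ d + 3
Before cnt := w + d - 2: d + 2*w ≤ 7
Before havoc cnt: d + 2*w ≤ 7
Before d := 3*d + cnt - 7: cnt + 3*d + 2*w ≤ 14
Answer: WP = cnt + 3*d + 2*w ≤ 14


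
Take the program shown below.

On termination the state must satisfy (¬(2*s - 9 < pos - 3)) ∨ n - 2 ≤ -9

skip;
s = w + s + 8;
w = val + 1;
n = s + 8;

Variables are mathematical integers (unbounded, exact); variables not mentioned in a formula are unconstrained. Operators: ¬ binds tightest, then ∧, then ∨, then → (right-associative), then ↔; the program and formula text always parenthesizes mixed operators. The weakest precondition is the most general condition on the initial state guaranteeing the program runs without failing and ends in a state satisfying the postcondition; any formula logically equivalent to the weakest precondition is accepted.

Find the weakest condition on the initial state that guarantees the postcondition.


Working backward. After the program, the postcondition (¬(2*s - 9 < pos - 3)) ∨ n - 2 ≤ -9 must hold; in canonical form it is (¬(2*s < pos + 6)) ∨ n ≤ -7.
Before n := s + 8: (¬(2*s < pos + 6)) ∨ s ≤ -15
Before w := val + 1: (¬(2*s < pos + 6)) ∨ s ≤ -15
Before s := w + s + 8: (¬(2*s + 2*w < pos - 10)) ∨ s + w ≤ -23
Before skip: (¬(2*s + 2*w < pos - 10)) ∨ s + w ≤ -23
Answer: WP = (¬(2*s + 2*w < pos - 10)) ∨ s + w ≤ -23


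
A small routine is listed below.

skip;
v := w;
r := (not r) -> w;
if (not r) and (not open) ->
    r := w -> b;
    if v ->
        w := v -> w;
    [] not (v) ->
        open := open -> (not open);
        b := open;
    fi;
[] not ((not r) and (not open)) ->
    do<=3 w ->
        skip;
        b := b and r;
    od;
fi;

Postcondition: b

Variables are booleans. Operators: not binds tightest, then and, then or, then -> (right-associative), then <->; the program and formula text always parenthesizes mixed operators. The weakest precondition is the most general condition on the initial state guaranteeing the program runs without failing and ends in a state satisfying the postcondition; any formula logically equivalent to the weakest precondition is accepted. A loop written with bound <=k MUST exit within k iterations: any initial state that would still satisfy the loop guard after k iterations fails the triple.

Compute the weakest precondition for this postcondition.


Working backward. After the program, b must hold.
Then branch requires (v -> b) and ((not v) -> (open -> (not open))); else branch requires (w -> ((w -> ((w -> ((not w) and b and r)) and ((not w) -> (b and r)))) and ((not w) -> (b and r)))) and ((not w) -> b).
Before the if: (((not r) and (not open)) -> ((v -> b) and ((not v) -> (open -> (not open))))) and ((not ((not r) and (not open))) -> ((w -> ((w -> ((w -> ((not w) and b and r)) and ((not w) -> (b and r)))) and ((not w) -> (b and r)))) and ((not w) -> b)))
Before r := (not r) -> w: (((not ((not r) -> w)) and (not open)) -> ((v -> b) and ((not v) -> (open -> (not open))))) and ((not ((not ((not r) -> w)) and (not open))) -> ((w -> ((w -> ((w -> ((not w) and b and ((not r) -> w))) and ((not w) -> (b and ((not r) -> w))))) and ((not w) -> (b and ((not r) -> w))))) and ((not w) -> b)))
Before v := w: (((not ((not r) -> w)) and (not open)) -> ((w -> b) and ((not w) -> (open -> (not open))))) and ((not ((not ((not r) -> w)) and (not open))) -> ((w -> ((w -> ((w -> ((not w) and b and ((not r) -> w))) and ((not w) -> (b and ((not r) -> w))))) and ((not w) -> (b and ((not r) -> w))))) and ((not w) -> b)))
Before skip: (((not ((not r) -> w)) and (not open)) -> ((w -> b) and ((not w) -> (open -> (not open))))) and ((not ((not ((not r) -> w)) and (not open))) -> ((w -> ((w -> ((w -> ((not w) and b and ((not r) -> w))) and ((not w) -> (b and ((not r) -> w))))) and ((not w) -> (b and ((not r) -> w))))) and ((not w) -> b)))
Answer: WP = (((not ((not r) -> w)) and (not open)) -> ((w -> b) and ((not w) -> (open -> (not open))))) and ((not ((not ((not r) -> w)) and (not open))) -> ((w -> ((w -> ((w -> ((not w) and b and ((not r) -> w))) and ((not w) -> (b and ((not r) -> w))))) and ((not w) -> (b and ((not r) -> w))))) and ((not w) -> b)))


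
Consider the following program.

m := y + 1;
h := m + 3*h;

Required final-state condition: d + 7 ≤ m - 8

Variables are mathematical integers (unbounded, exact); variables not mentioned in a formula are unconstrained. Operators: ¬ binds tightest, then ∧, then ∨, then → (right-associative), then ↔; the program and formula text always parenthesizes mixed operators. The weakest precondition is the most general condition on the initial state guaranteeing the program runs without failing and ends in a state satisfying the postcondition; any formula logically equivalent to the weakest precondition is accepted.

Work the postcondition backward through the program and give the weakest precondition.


Working backward. After the program, the postcondition d + 7 ≤ m - 8 must hold; in canonical form it is d ≤ m - 15.
Before h := m + 3*h: d ≤ m - 15
Before m := y + 1: d ≤ y - 14
Answer: WP = d ≤ y - 14


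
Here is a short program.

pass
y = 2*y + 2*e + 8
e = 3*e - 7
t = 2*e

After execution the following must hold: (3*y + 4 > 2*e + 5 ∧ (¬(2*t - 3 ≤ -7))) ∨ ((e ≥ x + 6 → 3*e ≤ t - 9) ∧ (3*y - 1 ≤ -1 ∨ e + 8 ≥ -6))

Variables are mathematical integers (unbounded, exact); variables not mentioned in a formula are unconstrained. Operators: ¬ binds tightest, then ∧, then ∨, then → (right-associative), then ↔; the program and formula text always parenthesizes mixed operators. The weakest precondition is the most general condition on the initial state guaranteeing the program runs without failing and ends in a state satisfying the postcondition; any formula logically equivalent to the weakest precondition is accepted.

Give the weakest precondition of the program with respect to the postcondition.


Working backward. After the program, the postcondition (3*y + 4 > 2*e + 5 ∧ (¬(2*t - 3 ≤ -7))) ∨ ((e ≥ x + 6 → 3*e ≤ t - 9) ∧ (3*y - 1 ≤ -1 ∨ e + 8 ≥ -6)) must hold; in canonical form it is (3*y > 2*e + 1 ∧ (¬(2*t ≤ -4))) ∨ ((e ≥ x + 6 → 3*e ≤ t - 9) ∧ (3*y ≤ 0 ∨ e ≥ -14)).
Before t := 2*e: (3*y > 2*e + 1 ∧ (¬(4*e ≤ -4))) ∨ ((e ≥ x + 6 → e ≤ -9) ∧ (3*y ≤ 0 ∨ e ≥ -14))
Before e := 3*e - 7: (3*y > 6*e - 13 ∧ (¬(12*e ≤ 24))) ∨ ((3*e ≥ x + 13 → 3*e ≤ -2) ∧ (3*y ≤ 0 ∨ 3*e ≥ -7))
Before y := 2*y + 2*e + 8: (6*y > -37 ∧ (¬(12*e ≤ 24))) ∨ ((3*e ≥ x + 13 → 3*e ≤ -2) ∧ (6*e + 6*y ≤ -24 ∨ 3*e ≥ -7))
Before skip: (6*y > -37 ∧ (¬(12*e ≤ 24))) ∨ ((3*e ≥ x + 13 → 3*e ≤ -2) ∧ (6*e + 6*y ≤ -24 ∨ 3*e ≥ -7))
Answer: WP = (6*y > -37 ∧ (¬(12*e ≤ 24))) ∨ ((3*e ≥ x + 13 → 3*e ≤ -2) ∧ (6*e + 6*y ≤ -24 ∨ 3*e ≥ -7))


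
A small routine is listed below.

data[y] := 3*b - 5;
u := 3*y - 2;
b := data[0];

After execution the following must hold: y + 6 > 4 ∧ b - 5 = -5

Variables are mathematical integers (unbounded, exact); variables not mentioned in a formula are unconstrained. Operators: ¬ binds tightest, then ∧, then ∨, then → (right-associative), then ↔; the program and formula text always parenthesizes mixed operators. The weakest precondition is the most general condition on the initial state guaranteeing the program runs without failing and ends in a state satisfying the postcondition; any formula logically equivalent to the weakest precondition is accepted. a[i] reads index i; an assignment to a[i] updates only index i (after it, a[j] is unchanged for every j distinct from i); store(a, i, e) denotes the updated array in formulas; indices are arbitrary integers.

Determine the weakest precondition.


Working backward. After the program, the postcondition y + 6 > 4 ∧ b - 5 = -5 must hold; in canonical form it is y > -2 ∧ b = 0.
Before b := data[0]: y > -2 ∧ data[0] = 0
Before u := 3*y - 2: y > -2 ∧ data[0] = 0
Before data[y] := 3*b - 5: y > -2 ∧ store(data, y, 3*b - 5)[0] = 0
Answer: WP = y > -2 ∧ store(data, y, 3*b - 5)[0] = 0


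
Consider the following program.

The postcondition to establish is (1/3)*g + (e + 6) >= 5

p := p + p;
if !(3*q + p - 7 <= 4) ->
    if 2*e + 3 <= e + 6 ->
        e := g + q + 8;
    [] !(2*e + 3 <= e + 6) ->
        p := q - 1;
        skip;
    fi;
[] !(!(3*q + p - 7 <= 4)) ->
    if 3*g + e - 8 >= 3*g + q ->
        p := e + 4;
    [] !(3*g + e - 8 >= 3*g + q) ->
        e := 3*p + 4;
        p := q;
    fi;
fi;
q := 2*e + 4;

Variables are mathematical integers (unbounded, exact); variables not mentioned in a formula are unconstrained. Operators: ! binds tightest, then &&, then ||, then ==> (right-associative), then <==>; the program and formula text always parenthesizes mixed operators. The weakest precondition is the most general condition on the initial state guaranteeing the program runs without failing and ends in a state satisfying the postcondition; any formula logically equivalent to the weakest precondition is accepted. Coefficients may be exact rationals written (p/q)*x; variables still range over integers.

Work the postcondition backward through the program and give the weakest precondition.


Working backward. After the program, the postcondition (1/3)*g + (e + 6) >= 5 must hold; in canonical form it is e + (1/3)*g >= -1.
Before q := 2*e + 4: e + (1/3)*g >= -1
Then branch requires (e <= 3 ==> (4/3)*g + q >= -9) && ((!(e <= 3)) ==> e + (1/3)*g >= -1); else branch requires (e >= q + 8 ==> e + (1/3)*g >= -1) && ((!(e >= q + 8)) ==> (1/3)*g + 3*p >= -5).
Before the if: ((!(p + 3*q <= 11)) ==> ((e <= 3 ==> (4/3)*g + q >= -9) && ((!(e <= 3)) ==> e + (1/3)*g >= -1))) && (p + 3*q <= 11 ==> ((e >= q + 8 ==> e + (1/3)*g >= -1) && ((!(e >= q + 8)) ==> (1/3)*g + 3*p >= -5)))
Before p := p + p: ((!(2*p + 3*q <= 11)) ==> ((e <= 3 ==> (4/3)*g + q >= -9) && ((!(e <= 3)) ==> e + (1/3)*g >= -1))) && (2*p + 3*q <= 11 ==> ((e >= q + 8 ==> e + (1/3)*g >= -1) && ((!(e >= q + 8)) ==> (1/3)*g + 6*p >= -5)))
Answer: WP = ((!(2*p + 3*q <= 11)) ==> ((e <= 3 ==> (4/3)*g + q >= -9) && ((!(e <= 3)) ==> e + (1/3)*g >= -1))) && (2*p + 3*q <= 11 ==> ((e >= q + 8 ==> e + (1/3)*g >= -1) && ((!(e >= q + 8)) ==> (1/3)*g + 6*p >= -5)))


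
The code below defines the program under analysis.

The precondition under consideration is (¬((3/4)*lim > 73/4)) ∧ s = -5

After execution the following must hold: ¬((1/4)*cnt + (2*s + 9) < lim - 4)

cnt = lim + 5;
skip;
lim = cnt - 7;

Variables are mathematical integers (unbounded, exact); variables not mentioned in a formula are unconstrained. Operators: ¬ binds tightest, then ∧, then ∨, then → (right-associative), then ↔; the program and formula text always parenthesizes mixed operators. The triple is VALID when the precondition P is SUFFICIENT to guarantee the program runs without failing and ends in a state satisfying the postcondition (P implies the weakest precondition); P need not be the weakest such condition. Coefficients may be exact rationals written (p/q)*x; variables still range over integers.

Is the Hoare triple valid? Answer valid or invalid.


Working backward. After the program, the postcondition ¬((1/4)*cnt + (2*s + 9) < lim - 4) must hold; in canonical form it is ¬((1/4)*cnt + 2*s < lim - 13).
Before lim := cnt - 7: ¬(2*s < (3/4)*cnt - 20)
Before skip: ¬(2*s < (3/4)*cnt - 20)
Before cnt := lim + 5: ¬(2*s < (3/4)*lim - 65/4)
The weakest precondition is ¬(2*s < (3/4)*lim - 65/4).
Check whether (¬((3/4)*lim > 73/4)) ∧ s = -5 implies it.
Countermodel: at the initial state lim = 9, s = -5, the precondition holds but the weakest precondition fails.
Answer: invalid


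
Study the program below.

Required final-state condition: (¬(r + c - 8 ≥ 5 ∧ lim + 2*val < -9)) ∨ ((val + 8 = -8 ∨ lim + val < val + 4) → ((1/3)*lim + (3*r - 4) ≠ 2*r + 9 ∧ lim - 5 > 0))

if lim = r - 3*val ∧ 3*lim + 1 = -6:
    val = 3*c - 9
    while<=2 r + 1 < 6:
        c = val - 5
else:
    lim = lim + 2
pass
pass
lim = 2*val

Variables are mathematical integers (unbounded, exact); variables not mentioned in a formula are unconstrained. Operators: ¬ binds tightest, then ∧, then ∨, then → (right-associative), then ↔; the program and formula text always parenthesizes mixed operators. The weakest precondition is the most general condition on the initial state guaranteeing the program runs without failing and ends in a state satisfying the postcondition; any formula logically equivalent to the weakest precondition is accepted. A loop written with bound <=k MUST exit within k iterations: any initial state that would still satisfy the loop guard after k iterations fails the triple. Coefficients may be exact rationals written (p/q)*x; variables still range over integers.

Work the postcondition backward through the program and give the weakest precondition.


Working backward. After the program, the postcondition (¬(r + c - 8 ≥ 5 ∧ lim + 2*val < -9)) ∨ ((val + 8 = -8 ∨ lim + val < val + 4) → ((1/3)*lim + (3*r - 4) ≠ 2*r + 9 ∧ lim - 5 > 0)) must hold; in canonical form it is (¬(c + r ≥ 13 ∧ lim + 2*val < -9)) ∨ ((val = -16 ∨ lim < 4) → ((1/3)*lim + r ≠ 13 ∧ lim > 5)).
Before lim := 2*val: (¬(c + r ≥ 13 ∧ 4*val < -9)) ∨ ((val = -16 ∨ 2*val < 4) → (r + (2/3)*val ≠ 13 ∧ 2*val > 5))
Before skip: (¬(c + r ≥ 13 ∧ 4*val < -9)) ∨ ((val = -16 ∨ 2*val < 4) → (r + (2/3)*val ≠ 13 ∧ 2*val > 5))
Before skip: (¬(c + r ≥ 13 ∧ 4*val < -9)) ∨ ((val = -16 ∨ 2*val < 4) → (r + (2/3)*val ≠ 13 ∧ 2*val > 5))
Then branch requires (r < 5 → ((r < 5 → ((¬(r < 5)) ∧ ((¬(3*c + r ≥ 27 ∧ 12*c < 27)) ∨ ((3*c = -7 ∨ 6*c < 22) → (2*c + r ≠ 19 ∧ 6*c > 23))))) ∧ ((¬(r < 5)) → ((¬(3*c + r ≥ 27 ∧ 12*c < 27)) ∨ ((3*c = -7 ∨ 6*c < 22) → (2*c + r ≠ 19 ∧ 6*c > 23)))))) ∧ ((¬(r < 5)) → ((¬(c + r ≥ 13 ∧ 12*c < 27)) ∨ ((3*c = -7 ∨ 6*c < 22) → (2*c + r ≠ 19 ∧ 6*c > 23)))); else branch requires (¬(c + r ≥ 13 ∧ 4*val < -9)) ∨ ((val = -16 ∨ 2*val < 4) → (r + (2/3)*val ≠ 13 ∧ 2*val > 5)).
Before the if: ((lim + 3*val = r ∧ 3*lim = -7) → ((r < 5 → ((r < 5 → ((¬(r < 5)) ∧ ((¬(3*c + r ≥ 27 ∧ 12*c < 27)) ∨ ((3*c = -7 ∨ 6*c < 22) → (2*c + r ≠ 19 ∧ 6*c > 23))))) ∧ ((¬(r < 5)) → ((¬(3*c + r ≥ 27 ∧ 12*c < 27)) ∨ ((3*c = -7 ∨ 6*c < 22) → (2*c + r ≠ 19 ∧ 6*c > 23)))))) ∧ ((¬(r < 5)) → ((¬(c + r ≥ 13 ∧ 12*c < 27)) ∨ ((3*c = -7 ∨ 6*c < 22) → (2*c + r ≠ 19 ∧ 6*c > 23)))))) ∧ ((¬(lim + 3*val = r ∧ 3*lim = -7)) → ((¬(c + r ≥ 13 ∧ 4*val < -9)) ∨ ((val = -16 ∨ 2*val < 4) → (r + (2/3)*val ≠ 13 ∧ 2*val > 5))))
Answer: WP = ((lim + 3*val = r ∧ 3*lim = -7) → ((r < 5 → ((r < 5 → ((¬(r < 5)) ∧ ((¬(3*c + r ≥ 27 ∧ 12*c < 27)) ∨ ((3*c = -7 ∨ 6*c < 22) → (2*c + r ≠ 19 ∧ 6*c > 23))))) ∧ ((¬(r < 5)) → ((¬(3*c + r ≥ 27 ∧ 12*c < 27)) ∨ ((3*c = -7 ∨ 6*c < 22) → (2*c + r ≠ 19 ∧ 6*c > 23)))))) ∧ ((¬(r < 5)) → ((¬(c + r ≥ 13 ∧ 12*c < 27)) ∨ ((3*c = -7 ∨ 6*c < 22) → (2*c + r ≠ 19 ∧ 6*c > 23)))))) ∧ ((¬(lim + 3*val = r ∧ 3*lim = -7)) → ((¬(c + r ≥ 13 ∧ 4*val < -9)) ∨ ((val = -16 ∨ 2*val < 4) → (r + (2/3)*val ≠ 13 ∧ 2*val > 5))))
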